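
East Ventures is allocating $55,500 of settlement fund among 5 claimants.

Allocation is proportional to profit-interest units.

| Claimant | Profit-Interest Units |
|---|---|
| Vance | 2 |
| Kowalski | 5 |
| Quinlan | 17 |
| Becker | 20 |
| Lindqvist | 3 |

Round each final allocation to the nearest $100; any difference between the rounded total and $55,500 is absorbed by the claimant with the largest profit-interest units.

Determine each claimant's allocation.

Combined profit-interest units = 2 + 5 + 17 + 20 + 3 = 47.
Proportional shares: Vance 2,361.70; Kowalski 5,904.26; Quinlan 20,074.47; Becker 23,617.02; Lindqvist 3,542.55.
Rounded to nearest $100: Vance $2,400; Kowalski $5,900; Quinlan $20,100; Becker $23,600; Lindqvist $3,500. Sum = $55,500.
Sum already equals the total — no adjustment.

Vance: $2,400; Kowalski: $5,900; Quinlan: $20,100; Becker: $23,600; Lindqvist: $3,500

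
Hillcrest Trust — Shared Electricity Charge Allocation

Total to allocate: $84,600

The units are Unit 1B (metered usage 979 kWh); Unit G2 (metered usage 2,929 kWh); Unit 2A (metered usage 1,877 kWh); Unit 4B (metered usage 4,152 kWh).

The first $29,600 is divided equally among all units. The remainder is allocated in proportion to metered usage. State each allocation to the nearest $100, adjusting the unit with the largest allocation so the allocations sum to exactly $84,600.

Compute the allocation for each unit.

Equal tier: $29,600 ÷ 4 = $7,400 apiece.
Remainder $55,000 by metered usage (total 9,937): Unit 1B 5,418.64 → $5,400; Unit G2 16,211.63 → $16,200; Unit 2A 10,388.95 → $10,400; Unit 4B 22,980.78 → $23,000.
Totals: Unit 1B $7,400 + $5,400 = $12,800; Unit G2 $7,400 + $16,200 = $23,600; Unit 2A $7,400 + $10,400 = $17,800; Unit 4B $7,400 + $23,000 = $30,400.

Unit 1B: $12,800 · Unit G2: $23,600 · Unit 2A: $17,800 · Unit 4B: $30,400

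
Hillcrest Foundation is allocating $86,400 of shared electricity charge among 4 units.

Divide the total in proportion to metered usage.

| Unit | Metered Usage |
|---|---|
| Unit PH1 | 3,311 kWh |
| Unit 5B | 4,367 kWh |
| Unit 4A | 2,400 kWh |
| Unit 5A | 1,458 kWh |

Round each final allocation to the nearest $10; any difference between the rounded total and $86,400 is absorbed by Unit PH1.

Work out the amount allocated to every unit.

Unit PH1: $24,790 · Unit 5B: $32,710 · Unit 4A: $17,980 · Unit 5A: $10,920

Total metered usage = 11,536.
Pro-rata amounts: Unit PH1 3,311/11,536 × $86,400 = 24,798.06; Unit 5B 4,367/11,536 × $86,400 = 32,707.07; Unit 4A 2,400/11,536 × $86,400 = 17,975.03; Unit 5A 1,458/11,536 × $86,400 = 10,919.83.
After rounding ($10): Unit PH1 $24,800; Unit 5B $32,710; Unit 4A $17,980; Unit 5A $10,920. Sum = $86,410.
Difference $86,400 − $86,410 = −$10 applied to Unit PH1: Unit PH1 becomes $24,790.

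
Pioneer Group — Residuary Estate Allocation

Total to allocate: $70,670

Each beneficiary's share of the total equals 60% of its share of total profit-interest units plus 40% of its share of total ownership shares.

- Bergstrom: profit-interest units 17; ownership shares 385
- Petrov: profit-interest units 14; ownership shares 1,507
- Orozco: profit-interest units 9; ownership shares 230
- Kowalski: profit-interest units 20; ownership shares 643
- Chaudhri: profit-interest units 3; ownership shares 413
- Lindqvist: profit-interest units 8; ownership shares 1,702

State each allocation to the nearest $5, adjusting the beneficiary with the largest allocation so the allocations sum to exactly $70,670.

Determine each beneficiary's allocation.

Bergstrom: $12,385 | Petrov: $17,090 | Orozco: $6,705 | Kowalski: $15,670 | Chaudhri: $4,185 | Lindqvist: $14,635

Profit-interest units total 71; ownership shares total 4,880.
Blended shares (60% profit-interest units + 40% ownership shares): Bergstrom 0.1752; Petrov 0.2418; Orozco 0.0949; Kowalski 0.2217; Chaudhri 0.0592; Lindqvist 0.2071.
Pro-rata amounts: Bergstrom 12,382.75; Petrov 17,090.44; Orozco 6,707.20; Kowalski 15,668.88; Chaudhri 4,183.99; Lindqvist 14,636.73.
At nearest $5: Bergstrom $12,385; Petrov $17,090; Orozco $6,705; Kowalski $15,670; Chaudhri $4,185; Lindqvist $14,635. Sum = $70,670.
No rounding difference to absorb.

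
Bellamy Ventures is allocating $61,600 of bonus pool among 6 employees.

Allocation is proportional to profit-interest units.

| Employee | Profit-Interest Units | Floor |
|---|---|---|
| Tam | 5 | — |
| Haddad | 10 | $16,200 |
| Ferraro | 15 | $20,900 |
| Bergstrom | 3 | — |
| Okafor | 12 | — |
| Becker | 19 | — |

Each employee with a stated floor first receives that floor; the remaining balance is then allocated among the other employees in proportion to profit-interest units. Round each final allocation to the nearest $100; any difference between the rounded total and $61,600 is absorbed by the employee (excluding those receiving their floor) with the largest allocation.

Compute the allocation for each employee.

Tam: $3,100 · Haddad: $16,200 · Ferraro: $20,900 · Bergstrom: $1,900 · Okafor: $7,500 · Becker: $12,000

Minimums first: Haddad $16,200; Ferraro $20,900. Residual $24,500.
Residual split over remaining profit-interest units 39: Tam 3,141.03 → $3,100; Bergstrom 1,884.62 → $1,900; Okafor 7,538.46 → $7,500; Becker 11,935.90 → $11,900.
Rounding difference +$100 applied to Becker → $12,000.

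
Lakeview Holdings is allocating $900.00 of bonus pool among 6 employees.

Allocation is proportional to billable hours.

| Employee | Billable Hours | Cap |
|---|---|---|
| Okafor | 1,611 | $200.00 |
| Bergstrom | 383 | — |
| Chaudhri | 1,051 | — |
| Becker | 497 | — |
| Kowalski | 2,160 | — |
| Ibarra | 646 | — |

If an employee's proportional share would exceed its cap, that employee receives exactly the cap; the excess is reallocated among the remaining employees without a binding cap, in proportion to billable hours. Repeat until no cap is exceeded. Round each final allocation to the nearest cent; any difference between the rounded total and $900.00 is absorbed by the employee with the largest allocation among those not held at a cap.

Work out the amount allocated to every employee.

Okafor: $200.00; Bergstrom: $56.60; Chaudhri: $155.31; Becker: $73.44; Kowalski: $319.19; Ibarra: $95.46

Sum of billable hours: 6,348.
Unconstrained shares: Okafor 228.4026; Bergstrom 54.3006; Chaudhri 149.0076; Becker 70.4631; Kowalski 306.2382; Ibarra 91.5879.
Cap binds for Okafor ($200.00); balance $700.00 reallocated over remaining billable hours 4,737.
Remaining shares: Bergstrom 56.5970 → $56.60; Chaudhri 155.3093 → $155.31; Becker 73.4431 → $73.44; Kowalski 319.1894 → $319.19; Ibarra 95.4613 → $95.46.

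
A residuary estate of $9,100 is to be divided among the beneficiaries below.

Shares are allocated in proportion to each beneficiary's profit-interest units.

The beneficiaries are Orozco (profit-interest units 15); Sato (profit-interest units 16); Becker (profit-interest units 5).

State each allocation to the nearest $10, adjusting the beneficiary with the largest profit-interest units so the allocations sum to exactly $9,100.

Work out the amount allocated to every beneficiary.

Orozco: $3,790 | Sato: $4,050 | Becker: $1,260

Profit-interest units total: 36.
Raw shares: Orozco 15/36 × $9,100 = 3,791.67; Sato 16/36 × $9,100 = 4,044.44; Becker 5/36 × $9,100 = 1,263.89.
After rounding ($10): Orozco $3,790; Sato $4,040; Becker $1,260. Sum = $9,090.
Difference $9,100 − $9,090 = +$10 applied to largest profit-interest units (Sato): Sato becomes $4,050.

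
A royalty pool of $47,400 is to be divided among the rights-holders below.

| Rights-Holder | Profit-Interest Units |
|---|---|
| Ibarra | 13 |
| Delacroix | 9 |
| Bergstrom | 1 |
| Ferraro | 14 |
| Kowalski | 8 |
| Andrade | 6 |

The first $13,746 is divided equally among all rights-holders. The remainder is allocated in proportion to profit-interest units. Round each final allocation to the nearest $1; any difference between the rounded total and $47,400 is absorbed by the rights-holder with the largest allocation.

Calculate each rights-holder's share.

Ibarra: $10,869; Delacroix: $8,230; Bergstrom: $2,951; Ferraro: $11,530; Kowalski: $7,570; Andrade: $6,250

Equal tier: $13,746 ÷ 6 = $2,291 apiece.
Remainder $33,654 by profit-interest units (total 51): Ibarra 8,578.47 → $8,578; Delacroix 5,938.94 → $5,939; Bergstrom 659.88 → $660; Ferraro 9,238.35 → $9,238; Kowalski 5,279.06 → $5,279; Andrade 3,959.29 → $3,959.
Rounding difference +$1 on remainder applied to Ferraro.
Totals: Ibarra $2,291 + $8,578 = $10,869; Delacroix $2,291 + $5,939 = $8,230; Bergstrom $2,291 + $660 = $2,951; Ferraro $2,291 + $9,239 = $11,530; Kowalski $2,291 + $5,279 = $7,570; Andrade $2,291 + $3,959 = $6,250.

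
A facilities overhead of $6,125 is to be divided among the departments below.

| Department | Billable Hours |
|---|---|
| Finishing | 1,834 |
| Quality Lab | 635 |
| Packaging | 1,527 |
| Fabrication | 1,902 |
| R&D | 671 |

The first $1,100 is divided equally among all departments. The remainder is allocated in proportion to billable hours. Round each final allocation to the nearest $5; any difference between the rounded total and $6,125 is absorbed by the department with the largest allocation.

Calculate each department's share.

Equal tier: $1,100 ÷ 5 = $220 apiece.
Remainder $5,025 by billable hours (total 6,569): Finishing 1,402.93 → $1,405; Quality Lab 485.75 → $485; Packaging 1,168.09 → $1,170; Fabrication 1,454.95 → $1,455; R&D 513.29 → $515.
Rounding difference −$5 on remainder applied to Fabrication.
Totals: Finishing $220 + $1,405 = $1,625; Quality Lab $220 + $485 = $705; Packaging $220 + $1,170 = $1,390; Fabrication $220 + $1,450 = $1,670; R&D $220 + $515 = $735.

Finishing: $1,625 | Quality Lab: $705 | Packaging: $1,390 | Fabrication: $1,670 | R&D: $735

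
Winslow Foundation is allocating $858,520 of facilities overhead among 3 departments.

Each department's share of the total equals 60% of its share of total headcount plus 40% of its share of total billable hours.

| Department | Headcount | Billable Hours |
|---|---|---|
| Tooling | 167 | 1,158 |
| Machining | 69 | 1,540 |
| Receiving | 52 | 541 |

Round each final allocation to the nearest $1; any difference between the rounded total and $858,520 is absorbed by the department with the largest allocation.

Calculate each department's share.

Tooling: $421,468 · Machining: $286,687 · Receiving: $150,365

Headcount total 288; billable hours total 3,239.
Composite weights (60% headcount + 40% billable hours): Tooling 0.4909; Machining 0.3339; Receiving 0.1751.
Raw shares: Tooling 421,467.87; Machining 286,687.43; Receiving 150,364.69.
At nearest $1: Tooling $421,468; Machining $286,687; Receiving $150,365. Sum = $858,520.
Rounded total matches; no reconciliation needed.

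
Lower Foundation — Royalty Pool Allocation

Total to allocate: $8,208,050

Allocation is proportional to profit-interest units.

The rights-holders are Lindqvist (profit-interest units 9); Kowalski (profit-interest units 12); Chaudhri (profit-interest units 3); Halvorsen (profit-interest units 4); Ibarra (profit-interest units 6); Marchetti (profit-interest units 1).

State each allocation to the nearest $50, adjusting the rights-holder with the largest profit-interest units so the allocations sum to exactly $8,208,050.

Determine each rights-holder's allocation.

Lindqvist: $2,110,650 · Kowalski: $2,814,200 · Chaudhri: $703,550 · Halvorsen: $938,050 · Ibarra: $1,407,100 · Marchetti: $234,500

Profit-interest units total: 9 + 12 + 3 + 4 + 6 + 1 = 35.
Raw shares: Lindqvist 2,110,641.43; Kowalski 2,814,188.57; Chaudhri 703,547.14; Halvorsen 938,062.86; Ibarra 1,407,094.29; Marchetti 234,515.71.
At nearest $50: Lindqvist $2,110,650; Kowalski $2,814,200; Chaudhri $703,550; Halvorsen $938,050; Ibarra $1,407,100; Marchetti $234,500. Sum = $8,208,050.
Sum already equals the total — no adjustment.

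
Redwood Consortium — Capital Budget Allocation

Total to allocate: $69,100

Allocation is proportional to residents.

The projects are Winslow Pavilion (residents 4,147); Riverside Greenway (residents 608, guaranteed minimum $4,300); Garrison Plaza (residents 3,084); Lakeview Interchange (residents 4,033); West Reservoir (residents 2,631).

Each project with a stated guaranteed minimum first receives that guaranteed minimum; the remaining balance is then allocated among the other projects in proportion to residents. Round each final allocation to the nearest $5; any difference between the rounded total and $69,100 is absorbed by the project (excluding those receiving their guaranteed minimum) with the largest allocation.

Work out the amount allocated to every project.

Winslow Pavilion: $19,340 · Riverside Greenway: $4,300 · Garrison Plaza: $14,380 · Lakeview Interchange: $18,810 · West Reservoir: $12,270

Minimums first: Riverside Greenway $4,300. Balance $64,800.
Balance split over remaining residents 13,895: Winslow Pavilion 19,339.73 → $19,340; Garrison Plaza 14,382.38 → $14,380; Lakeview Interchange 18,808.09 → $18,810; West Reservoir 12,269.79 → $12,270.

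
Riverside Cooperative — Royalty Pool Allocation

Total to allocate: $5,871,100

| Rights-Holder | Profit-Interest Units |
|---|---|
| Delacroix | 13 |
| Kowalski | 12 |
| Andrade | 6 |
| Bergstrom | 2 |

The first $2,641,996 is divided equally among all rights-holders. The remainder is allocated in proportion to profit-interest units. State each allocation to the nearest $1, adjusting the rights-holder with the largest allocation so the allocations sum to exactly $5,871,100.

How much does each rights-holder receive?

Delacroix: $1,932,570; Kowalski: $1,834,719; Andrade: $1,247,609; Bergstrom: $856,202

$2,641,996 shared equally gives $660,499 per rights-holder.
Remainder $3,229,104 by profit-interest units (total 33): Delacroix 1,272,071.27 → $1,272,071; Kowalski 1,174,219.64 → $1,174,220; Andrade 587,109.82 → $587,110; Bergstrom 195,703.27 → $195,703.
Totals: Delacroix $660,499 + $1,272,071 = $1,932,570; Kowalski $660,499 + $1,174,220 = $1,834,719; Andrade $660,499 + $587,110 = $1,247,609; Bergstrom $660,499 + $195,703 = $856,202.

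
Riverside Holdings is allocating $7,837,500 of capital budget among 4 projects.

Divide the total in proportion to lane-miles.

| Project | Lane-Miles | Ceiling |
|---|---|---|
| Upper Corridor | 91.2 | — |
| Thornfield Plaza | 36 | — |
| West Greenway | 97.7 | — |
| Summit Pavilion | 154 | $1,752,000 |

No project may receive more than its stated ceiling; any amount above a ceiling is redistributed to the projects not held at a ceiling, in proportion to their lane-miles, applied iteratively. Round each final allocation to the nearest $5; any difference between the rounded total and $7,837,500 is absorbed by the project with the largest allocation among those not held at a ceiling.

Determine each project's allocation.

Upper Corridor: $2,467,755 | Thornfield Plaza: $974,115 | West Greenway: $2,643,630 | Summit Pavilion: $1,752,000

Sum of lane-miles: 378.9.
Pro-rata shares before constraints: Upper Corridor 1,886,460.81; Thornfield Plaza 744,655.58; West Greenway 2,020,912.51; Summit Pavilion 3,185,471.10.
Cap binds for Summit Pavilion ($1,752,000); balance $6,085,500 reallocated over remaining lane-miles 224.9.
Shares after redistribution: Upper Corridor 2,467,752.78 → $2,467,755; Thornfield Plaza 974,112.94 → $974,115; West Greenway 2,643,634.28 → $2,643,635.
Rounding difference −$5 applied to West Greenway → $2,643,630.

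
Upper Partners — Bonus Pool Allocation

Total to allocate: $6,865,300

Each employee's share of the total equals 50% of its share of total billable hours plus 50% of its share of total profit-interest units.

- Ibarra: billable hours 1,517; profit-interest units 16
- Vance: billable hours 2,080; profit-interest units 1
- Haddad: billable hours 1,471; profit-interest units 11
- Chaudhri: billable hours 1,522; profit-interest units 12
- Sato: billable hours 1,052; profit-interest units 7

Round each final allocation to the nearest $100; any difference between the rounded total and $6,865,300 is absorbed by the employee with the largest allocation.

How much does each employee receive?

Totals — billable hours 7,642, profit-interest units 47.
Combined weights (50% billable hours + 50% profit-interest units): Ibarra 0.2695; Vance 0.1467; Haddad 0.2133; Chaudhri 0.2272; Sato 0.1433.
Proportional shares: Ibarra 1,849,971.03; Vance 1,007,333.98; Haddad 1,464,133.11; Chaudhri 1,560,076.51; Sato 983,785.37.
Rounded to nearest $100: Ibarra $1,850,000; Vance $1,007,300; Haddad $1,464,100; Chaudhri $1,560,100; Sato $983,800. Sum = $6,865,300.
No rounding difference to absorb.

Ibarra: $1,850,000; Vance: $1,007,300; Haddad: $1,464,100; Chaudhri: $1,560,100; Sato: $983,800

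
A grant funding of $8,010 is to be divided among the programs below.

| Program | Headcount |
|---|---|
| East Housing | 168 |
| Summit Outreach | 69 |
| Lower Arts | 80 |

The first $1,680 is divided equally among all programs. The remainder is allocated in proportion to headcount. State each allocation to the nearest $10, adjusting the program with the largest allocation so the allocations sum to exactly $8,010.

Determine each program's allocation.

First tranche $1,680 split equally: $560 each.
Remainder $6,330 by headcount (total 317): East Housing 3,354.70 → $3,350; Summit Outreach 1,377.82 → $1,380; Lower Arts 1,597.48 → $1,600.
Totals: East Housing $560 + $3,350 = $3,910; Summit Outreach $560 + $1,380 = $1,940; Lower Arts $560 + $1,600 = $2,160.

East Housing: $3,910; Summit Outreach: $1,940; Lower Arts: $2,160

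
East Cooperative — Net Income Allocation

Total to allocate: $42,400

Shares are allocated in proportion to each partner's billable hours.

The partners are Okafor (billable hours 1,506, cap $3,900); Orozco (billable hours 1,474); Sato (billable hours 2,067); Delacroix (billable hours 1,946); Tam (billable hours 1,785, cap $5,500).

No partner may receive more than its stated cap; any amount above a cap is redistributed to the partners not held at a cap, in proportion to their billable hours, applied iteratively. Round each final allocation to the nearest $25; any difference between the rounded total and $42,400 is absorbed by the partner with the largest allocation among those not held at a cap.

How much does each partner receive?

Combined billable hours = 8,778.
Pro-rata shares before constraints: Okafor 7,274.37; Orozco 7,119.80; Sato 9,984.14; Delacroix 9,399.68; Tam 8,622.01.
Cap binds for Okafor ($3,900), Tam ($5,500); balance $33,000 reallocated over remaining billable hours 5,487.
Shares after redistribution: Orozco 8,864.95 → $8,875; Sato 12,431.38 → $12,425; Delacroix 11,703.66 → $11,700.

Okafor: $3,900 | Orozco: $8,875 | Sato: $12,425 | Delacroix: $11,700 | Tam: $5,500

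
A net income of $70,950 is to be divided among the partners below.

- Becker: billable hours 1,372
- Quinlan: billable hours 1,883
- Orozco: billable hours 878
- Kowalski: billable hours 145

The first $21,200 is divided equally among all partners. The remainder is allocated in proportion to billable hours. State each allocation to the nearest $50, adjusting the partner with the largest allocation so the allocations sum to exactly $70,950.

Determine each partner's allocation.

Equal tier: $21,200 ÷ 4 = $5,300 apiece.
Remainder $49,750 by billable hours (total 4,278): Becker 15,955.35 → $15,950; Quinlan 21,897.91 → $21,900; Orozco 10,210.50 → $10,200; Kowalski 1,686.24 → $1,700.
Totals: Becker $5,300 + $15,950 = $21,250; Quinlan $5,300 + $21,900 = $27,200; Orozco $5,300 + $10,200 = $15,500; Kowalski $5,300 + $1,700 = $7,000.

Becker: $21,250; Quinlan: $27,200; Orozco: $15,500; Kowalski: $7,000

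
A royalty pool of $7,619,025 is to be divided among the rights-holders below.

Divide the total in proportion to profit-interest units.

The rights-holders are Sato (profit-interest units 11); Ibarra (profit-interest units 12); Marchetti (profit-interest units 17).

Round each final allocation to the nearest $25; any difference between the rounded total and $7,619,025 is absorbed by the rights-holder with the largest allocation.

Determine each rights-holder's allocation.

Profit-interest units total: 40.
Unrounded shares: Sato 11/40 × $7,619,025 = 2,095,231.88; Ibarra 12/40 × $7,619,025 = 2,285,707.50; Marchetti 17/40 × $7,619,025 = 3,238,085.62.
Rounded to nearest $25: Sato $2,095,225; Ibarra $2,285,700; Marchetti $3,238,075. Sum = $7,619,000.
Difference $7,619,025 − $7,619,000 = +$25 applied to largest allocation (Marchetti): Marchetti becomes $3,238,100.

Sato: $2,095,225; Ibarra: $2,285,700; Marchetti: $3,238,100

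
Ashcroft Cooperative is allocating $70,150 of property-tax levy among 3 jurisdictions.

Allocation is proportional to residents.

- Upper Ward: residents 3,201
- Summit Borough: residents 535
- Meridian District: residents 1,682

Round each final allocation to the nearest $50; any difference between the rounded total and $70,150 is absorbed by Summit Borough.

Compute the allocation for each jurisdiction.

Upper Ward: $41,450 · Summit Borough: $6,900 · Meridian District: $21,800

Residents total: 5,418.
Proportional shares: Upper Ward 3,201/5,418 × $70,150 = 41,445.21; Summit Borough 535/5,418 × $70,150 = 6,926.96; Meridian District 1,682/5,418 × $70,150 = 21,777.83.
At nearest $50: Upper Ward $41,450; Summit Borough $6,950; Meridian District $21,800. Sum = $70,200.
Difference $70,150 − $70,200 = −$50 applied to Summit Borough: Summit Borough becomes $6,900.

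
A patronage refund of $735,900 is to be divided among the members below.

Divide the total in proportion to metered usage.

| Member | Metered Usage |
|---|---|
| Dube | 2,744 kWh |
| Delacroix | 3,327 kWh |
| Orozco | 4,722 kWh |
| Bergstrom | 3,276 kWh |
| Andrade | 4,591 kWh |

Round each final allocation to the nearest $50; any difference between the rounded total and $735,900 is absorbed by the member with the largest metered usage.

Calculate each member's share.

Sum of metered usage: 18,660.
Raw shares: Dube 2,744/18,660 × $735,900 = 108,215.95; Delacroix 3,327/18,660 × $735,900 = 131,207.89; Orozco 4,722/18,660 × $735,900 = 186,222.93; Bergstrom 3,276/18,660 × $735,900 = 129,196.59; Andrade 4,591/18,660 × $735,900 = 181,056.64.
After rounding ($50): Dube $108,200; Delacroix $131,200; Orozco $186,200; Bergstrom $129,200; Andrade $181,050. Sum = $735,850.
Difference $735,900 − $735,850 = +$50 applied to largest metered usage (Orozco): Orozco becomes $186,250.

Dube: $108,200; Delacroix: $131,200; Orozco: $186,250; Bergstrom: $129,200; Andrade: $181,050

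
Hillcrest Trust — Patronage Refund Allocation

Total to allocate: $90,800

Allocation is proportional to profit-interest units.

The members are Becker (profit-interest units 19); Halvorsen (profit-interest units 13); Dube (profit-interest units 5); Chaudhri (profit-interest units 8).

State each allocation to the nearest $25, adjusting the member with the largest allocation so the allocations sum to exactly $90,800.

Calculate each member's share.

Becker: $38,325; Halvorsen: $26,225; Dube: $10,100; Chaudhri: $16,150

Total profit-interest units = 45.
Pro-rata amounts: Becker 19/45 × $90,800 = 38,337.78; Halvorsen 13/45 × $90,800 = 26,231.11; Dube 5/45 × $90,800 = 10,088.89; Chaudhri 8/45 × $90,800 = 16,142.22.
Rounded to nearest $25: Becker $38,350; Halvorsen $26,225; Dube $10,100; Chaudhri $16,150. Sum = $90,825.
Difference $90,800 − $90,825 = −$25 applied to largest allocation (Becker): Becker becomes $38,325.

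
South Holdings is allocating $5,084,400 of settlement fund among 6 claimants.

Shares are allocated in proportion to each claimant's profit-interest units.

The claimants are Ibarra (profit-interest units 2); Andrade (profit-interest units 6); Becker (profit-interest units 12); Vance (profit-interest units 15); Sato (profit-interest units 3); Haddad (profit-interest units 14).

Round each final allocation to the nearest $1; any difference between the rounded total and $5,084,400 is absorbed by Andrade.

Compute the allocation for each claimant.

Sum of profit-interest units: 52.
Proportional shares: Ibarra 2/52 × $5,084,400 = 195,553.85; Andrade 6/52 × $5,084,400 = 586,661.54; Becker 12/52 × $5,084,400 = 1,173,323.08; Vance 15/52 × $5,084,400 = 1,466,653.85; Sato 3/52 × $5,084,400 = 293,330.77; Haddad 14/52 × $5,084,400 = 1,368,876.92.
At nearest $1: Ibarra $195,554; Andrade $586,662; Becker $1,173,323; Vance $1,466,654; Sato $293,331; Haddad $1,368,877. Sum = $5,084,401.
Difference $5,084,400 − $5,084,401 = −$1 applied to Andrade: Andrade becomes $586,661.

Ibarra: $195,554 | Andrade: $586,661 | Becker: $1,173,323 | Vance: $1,466,654 | Sato: $293,331 | Haddad: $1,368,877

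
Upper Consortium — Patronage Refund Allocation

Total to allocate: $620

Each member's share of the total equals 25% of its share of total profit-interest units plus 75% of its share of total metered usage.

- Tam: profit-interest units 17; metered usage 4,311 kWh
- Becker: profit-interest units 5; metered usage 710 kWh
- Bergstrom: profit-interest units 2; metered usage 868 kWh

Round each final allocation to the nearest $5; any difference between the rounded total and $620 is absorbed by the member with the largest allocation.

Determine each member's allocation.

Tam: $450 · Becker: $90 · Bergstrom: $80

Profit-interest units total 24; metered usage total 5,889.
Blended shares (25% profit-interest units + 75% metered usage): Tam 0.7261; Becker 0.1425; Bergstrom 0.1314.
Raw shares: Tam 450.19; Becker 88.35; Bergstrom 81.45.
Rounded to nearest $5: Tam $450; Becker $90; Bergstrom $80. Sum = $620.
No rounding difference to absorb.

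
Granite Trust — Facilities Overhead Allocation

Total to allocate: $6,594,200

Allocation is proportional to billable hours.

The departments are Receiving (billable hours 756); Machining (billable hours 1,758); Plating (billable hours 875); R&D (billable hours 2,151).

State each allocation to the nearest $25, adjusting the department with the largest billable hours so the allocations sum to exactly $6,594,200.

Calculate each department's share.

Receiving: $899,850 · Machining: $2,092,525 · Plating: $1,041,500 · R&D: $2,560,325

Combined billable hours = 5,540.
Unrounded shares: Receiving 756/5,540 × $6,594,200 = 899,858.34; Machining 1,758/5,540 × $6,594,200 = 2,092,527.73; Plating 875/5,540 × $6,594,200 = 1,041,502.71; R&D 2,151/5,540 × $6,594,200 = 2,560,311.23.
After rounding ($25): Receiving $899,850; Machining $2,092,525; Plating $1,041,500; R&D $2,560,300. Sum = $6,594,175.
Difference $6,594,200 − $6,594,175 = +$25 applied to largest billable hours (R&D): R&D becomes $2,560,325.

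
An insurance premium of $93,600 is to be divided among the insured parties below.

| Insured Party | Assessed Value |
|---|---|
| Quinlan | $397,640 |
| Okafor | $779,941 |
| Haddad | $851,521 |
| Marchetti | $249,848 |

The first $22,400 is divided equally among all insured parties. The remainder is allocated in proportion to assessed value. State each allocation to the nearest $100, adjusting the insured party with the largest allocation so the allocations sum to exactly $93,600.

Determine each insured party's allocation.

First tranche $22,400 split equally: $5,600 each.
Remainder $71,200 by assessed value (total 2,278,950): Quinlan 12,423.25 → $12,400; Okafor 24,367.27 → $24,400; Haddad 26,603.61 → $26,600; Marchetti 7,805.87 → $7,800.
Totals: Quinlan $5,600 + $12,400 = $18,000; Okafor $5,600 + $24,400 = $30,000; Haddad $5,600 + $26,600 = $32,200; Marchetti $5,600 + $7,800 = $13,400.

Quinlan: $18,000 · Okafor: $30,000 · Haddad: $32,200 · Marchetti: $13,400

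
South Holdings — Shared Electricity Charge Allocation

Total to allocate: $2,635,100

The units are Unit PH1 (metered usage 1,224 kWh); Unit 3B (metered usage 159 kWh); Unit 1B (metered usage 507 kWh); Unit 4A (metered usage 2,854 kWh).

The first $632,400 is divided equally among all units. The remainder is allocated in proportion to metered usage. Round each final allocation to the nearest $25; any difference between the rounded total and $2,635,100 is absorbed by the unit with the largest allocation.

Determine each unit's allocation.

Unit PH1: $674,825 · Unit 3B: $225,225 · Unit 1B: $372,125 · Unit 4A: $1,362,925

Equal tier: $632,400 ÷ 4 = $158,100 apiece.
Remainder $2,002,700 by metered usage (total 4,744): Unit PH1 516,716.86 → $516,725; Unit 3B 67,122.53 → $67,125; Unit 1B 214,032.23 → $214,025; Unit 4A 1,204,828.37 → $1,204,825.
Totals: Unit PH1 $158,100 + $516,725 = $674,825; Unit 3B $158,100 + $67,125 = $225,225; Unit 1B $158,100 + $214,025 = $372,125; Unit 4A $158,100 + $1,204,825 = $1,362,925.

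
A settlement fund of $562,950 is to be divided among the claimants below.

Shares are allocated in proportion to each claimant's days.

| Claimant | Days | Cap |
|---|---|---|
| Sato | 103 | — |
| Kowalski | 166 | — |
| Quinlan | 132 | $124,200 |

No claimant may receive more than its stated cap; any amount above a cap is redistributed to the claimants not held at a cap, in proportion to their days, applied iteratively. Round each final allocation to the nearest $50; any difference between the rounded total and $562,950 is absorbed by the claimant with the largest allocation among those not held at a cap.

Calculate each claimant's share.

Combined days = 401.
Pro-rata shares before constraints: Sato 144,598.13; Kowalski 233,041.65; Quinlan 185,310.22.
Held at cap: Quinlan ($124,200); remaining pool $438,750 reallocated over remaining days 269.
Remaining shares: Sato 167,997.21 → $168,000; Kowalski 270,752.79 → $270,750.

Sato: $168,000 · Kowalski: $270,750 · Quinlan: $124,200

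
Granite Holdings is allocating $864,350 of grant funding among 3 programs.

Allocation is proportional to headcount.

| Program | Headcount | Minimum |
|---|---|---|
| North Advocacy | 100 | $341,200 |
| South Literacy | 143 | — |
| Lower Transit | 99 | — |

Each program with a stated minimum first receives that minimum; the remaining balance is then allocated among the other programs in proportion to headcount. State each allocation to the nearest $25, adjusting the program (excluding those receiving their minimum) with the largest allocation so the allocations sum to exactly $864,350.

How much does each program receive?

Guaranteed amounts: North Advocacy $341,200. Remaining pool $523,150.
Remaining pool split over remaining headcount 242: South Literacy 309,134.09 → $309,125; Lower Transit 214,015.91 → $214,025.

North Advocacy: $341,200 · South Literacy: $309,125 · Lower Transit: $214,025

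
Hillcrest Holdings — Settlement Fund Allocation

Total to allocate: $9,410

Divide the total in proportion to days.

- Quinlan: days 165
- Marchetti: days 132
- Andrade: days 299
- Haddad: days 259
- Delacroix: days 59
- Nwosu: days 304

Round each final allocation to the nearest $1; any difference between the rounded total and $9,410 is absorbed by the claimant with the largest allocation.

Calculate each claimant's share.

Total days = 1,218.
Raw shares: Quinlan 165/1,218 × $9,410 = 1,274.75; Marchetti 132/1,218 × $9,410 = 1,019.80; Andrade 299/1,218 × $9,410 = 2,310.01; Haddad 259/1,218 × $9,410 = 2,000.98; Delacroix 59/1,218 × $9,410 = 455.82; Nwosu 304/1,218 × $9,410 = 2,348.64.
At nearest $1: Quinlan $1,275; Marchetti $1,020; Andrade $2,310; Haddad $2,001; Delacroix $456; Nwosu $2,349. Sum = $9,411.
Difference $9,410 − $9,411 = −$1 applied to largest allocation (Nwosu): Nwosu becomes $2,348.

Quinlan: $1,275 | Marchetti: $1,020 | Andrade: $2,310 | Haddad: $2,001 | Delacroix: $456 | Nwosu: $2,348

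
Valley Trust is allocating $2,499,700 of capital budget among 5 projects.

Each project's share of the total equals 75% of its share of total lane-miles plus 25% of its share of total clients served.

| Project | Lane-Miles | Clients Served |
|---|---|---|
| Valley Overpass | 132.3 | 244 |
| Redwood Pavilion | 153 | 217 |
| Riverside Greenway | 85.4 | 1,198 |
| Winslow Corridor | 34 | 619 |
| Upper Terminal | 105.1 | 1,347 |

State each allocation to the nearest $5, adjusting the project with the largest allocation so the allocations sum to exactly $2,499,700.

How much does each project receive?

Valley Overpass: $528,595 · Redwood Pavilion: $600,060 · Riverside Greenway: $520,585 · Winslow Corridor: $231,745 · Upper Terminal: $618,715

Lane-miles total 509.8; clients served total 3,625.
Combined weights (75% lane-miles + 25% clients served): Valley Overpass 0.2115; Redwood Pavilion 0.2401; Riverside Greenway 0.2083; Winslow Corridor 0.0927; Upper Terminal 0.2475.
Raw shares: Valley Overpass 528,593.40; Redwood Pavilion 600,062.45; Riverside Greenway 520,583.01; Winslow Corridor 231,745.36; Upper Terminal 618,715.77.
At nearest $5: Valley Overpass $528,595; Redwood Pavilion $600,060; Riverside Greenway $520,585; Winslow Corridor $231,745; Upper Terminal $618,715. Sum = $2,499,700.
Sum already equals the total — no adjustment.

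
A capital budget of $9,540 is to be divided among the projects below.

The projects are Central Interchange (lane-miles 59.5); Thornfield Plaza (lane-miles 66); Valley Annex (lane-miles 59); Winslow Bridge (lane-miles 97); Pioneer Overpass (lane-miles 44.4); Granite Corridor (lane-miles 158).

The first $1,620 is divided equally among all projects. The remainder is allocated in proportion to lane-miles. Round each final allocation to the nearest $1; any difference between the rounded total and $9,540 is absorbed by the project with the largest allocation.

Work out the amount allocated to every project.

$1,620 shared equally gives $270 per project.
Remainder $7,920 by lane-miles (total 483.9): Central Interchange 973.84 → $974; Thornfield Plaza 1,080.22 → $1,080; Valley Annex 965.65 → $966; Winslow Bridge 1,587.60 → $1,588; Pioneer Overpass 726.70 → $727; Granite Corridor 2,585.99 → $2,586.
Rounding difference −$1 on remainder applied to Granite Corridor.
Totals: Central Interchange $270 + $974 = $1,244; Thornfield Plaza $270 + $1,080 = $1,350; Valley Annex $270 + $966 = $1,236; Winslow Bridge $270 + $1,588 = $1,858; Pioneer Overpass $270 + $727 = $997; Granite Corridor $270 + $2,585 = $2,855.

Central Interchange: $1,244 | Thornfield Plaza: $1,350 | Valley Annex: $1,236 | Winslow Bridge: $1,858 | Pioneer Overpass: $997 | Granite Corridor: $2,855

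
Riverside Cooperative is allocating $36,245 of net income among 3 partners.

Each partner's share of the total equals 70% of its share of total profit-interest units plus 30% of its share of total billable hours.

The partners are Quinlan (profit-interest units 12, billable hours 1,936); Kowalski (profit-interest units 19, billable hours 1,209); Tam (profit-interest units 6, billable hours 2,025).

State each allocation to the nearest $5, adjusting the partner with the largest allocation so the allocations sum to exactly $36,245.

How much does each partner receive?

Totals — profit-interest units 37, billable hours 5,170.
Combined weights (70% profit-interest units + 30% billable hours): Quinlan 0.3394; Kowalski 0.4296; Tam 0.2310.
Raw shares: Quinlan 12,300.37; Kowalski 15,571.37; Tam 8,373.26.
Rounded to nearest $5: Quinlan $12,300; Kowalski $15,570; Tam $8,375. Sum = $36,245.
Rounded total matches; no reconciliation needed.

Quinlan: $12,300 · Kowalski: $15,570 · Tam: $8,375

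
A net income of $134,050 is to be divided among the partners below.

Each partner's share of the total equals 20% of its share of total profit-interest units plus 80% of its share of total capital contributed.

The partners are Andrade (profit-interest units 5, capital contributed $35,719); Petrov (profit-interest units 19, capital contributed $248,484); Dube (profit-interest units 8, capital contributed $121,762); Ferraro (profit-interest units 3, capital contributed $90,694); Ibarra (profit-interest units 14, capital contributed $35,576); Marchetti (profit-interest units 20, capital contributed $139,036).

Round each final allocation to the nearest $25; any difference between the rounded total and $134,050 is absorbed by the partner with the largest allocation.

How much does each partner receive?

Totals — profit-interest units 69, capital contributed 671,271.
Composite weights (20% profit-interest units + 80% capital contributed): Andrade 0.0571; Petrov 0.3512; Dube 0.1683; Ferraro 0.1168; Ibarra 0.0830; Marchetti 0.2237.
Unrounded shares: Andrade 7,649.10; Petrov 47,079.43; Dube 22,560.69; Ferraro 15,654.62; Ibarra 11,123.21; Marchetti 29,982.94.
Rounded to nearest $25: Andrade $7,650; Petrov $47,075; Dube $22,550; Ferraro $15,650; Ibarra $11,125; Marchetti $29,975. Sum = $134,025.
Difference $134,050 − $134,025 = +$25 applied to largest allocation (Petrov): Petrov becomes $47,100.

Andrade: $7,650; Petrov: $47,100; Dube: $22,550; Ferraro: $15,650; Ibarra: $11,125; Marchetti: $29,975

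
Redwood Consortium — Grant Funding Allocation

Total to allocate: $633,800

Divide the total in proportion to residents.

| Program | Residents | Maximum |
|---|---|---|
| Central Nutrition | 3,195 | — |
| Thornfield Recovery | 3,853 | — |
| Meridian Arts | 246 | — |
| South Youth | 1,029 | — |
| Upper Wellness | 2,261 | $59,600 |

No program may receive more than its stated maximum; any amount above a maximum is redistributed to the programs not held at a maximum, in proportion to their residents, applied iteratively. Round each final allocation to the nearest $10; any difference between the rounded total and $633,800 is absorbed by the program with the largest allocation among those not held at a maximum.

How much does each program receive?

Central Nutrition: $220,420 · Thornfield Recovery: $265,820 · Meridian Arts: $16,970 · South Youth: $70,990 · Upper Wellness: $59,600

Combined residents = 10,584.
Proportional shares (ignoring caps): Central Nutrition 191,325.68; Thornfield Recovery 230,728.59; Meridian Arts 14,731.18; South Youth 61,619.44; Upper Wellness 135,395.11.
Cap binds for Upper Wellness ($59,600); remaining pool $574,200 reallocated over remaining residents 8,323.
Redistributed shares: Central Nutrition 220,421.60 → $220,420; Thornfield Recovery 265,816.72 → $265,820; Meridian Arts 16,971.43 → $16,970; South Youth 70,990.24 → $70,990.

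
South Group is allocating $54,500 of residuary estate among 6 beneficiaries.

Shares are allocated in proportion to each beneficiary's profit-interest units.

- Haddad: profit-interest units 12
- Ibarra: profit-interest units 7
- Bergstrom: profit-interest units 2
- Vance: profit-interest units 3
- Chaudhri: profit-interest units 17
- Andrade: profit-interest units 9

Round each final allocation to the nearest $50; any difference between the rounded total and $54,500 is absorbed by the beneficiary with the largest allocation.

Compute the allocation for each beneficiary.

Haddad: $13,100; Ibarra: $7,650; Bergstrom: $2,200; Vance: $3,250; Chaudhri: $18,500; Andrade: $9,800

Sum of profit-interest units: 50.
Pro-rata amounts: Haddad 12/50 × $54,500 = 13,080.00; Ibarra 7/50 × $54,500 = 7,630.00; Bergstrom 2/50 × $54,500 = 2,180.00; Vance 3/50 × $54,500 = 3,270.00; Chaudhri 17/50 × $54,500 = 18,530.00; Andrade 9/50 × $54,500 = 9,810.00.
Rounded to nearest $50: Haddad $13,100; Ibarra $7,650; Bergstrom $2,200; Vance $3,250; Chaudhri $18,550; Andrade $9,800. Sum = $54,550.
Difference $54,500 − $54,550 = −$50 applied to largest allocation (Chaudhri): Chaudhri becomes $18,500.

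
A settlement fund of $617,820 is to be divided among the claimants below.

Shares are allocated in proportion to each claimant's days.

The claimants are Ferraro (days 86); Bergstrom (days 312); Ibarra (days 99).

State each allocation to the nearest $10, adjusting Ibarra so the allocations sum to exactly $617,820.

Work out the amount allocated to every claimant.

Days total: 497.
Proportional shares: Ferraro 86/497 × $617,820 = 106,906.48; Bergstrom 312/497 × $617,820 = 387,846.76; Ibarra 99/497 × $617,820 = 123,066.76.
At nearest $10: Ferraro $106,910; Bergstrom $387,850; Ibarra $123,070. Sum = $617,830.
Difference $617,820 − $617,830 = −$10 applied to Ibarra: Ibarra becomes $123,060.

Ferraro: $106,910 | Bergstrom: $387,850 | Ibarra: $123,060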